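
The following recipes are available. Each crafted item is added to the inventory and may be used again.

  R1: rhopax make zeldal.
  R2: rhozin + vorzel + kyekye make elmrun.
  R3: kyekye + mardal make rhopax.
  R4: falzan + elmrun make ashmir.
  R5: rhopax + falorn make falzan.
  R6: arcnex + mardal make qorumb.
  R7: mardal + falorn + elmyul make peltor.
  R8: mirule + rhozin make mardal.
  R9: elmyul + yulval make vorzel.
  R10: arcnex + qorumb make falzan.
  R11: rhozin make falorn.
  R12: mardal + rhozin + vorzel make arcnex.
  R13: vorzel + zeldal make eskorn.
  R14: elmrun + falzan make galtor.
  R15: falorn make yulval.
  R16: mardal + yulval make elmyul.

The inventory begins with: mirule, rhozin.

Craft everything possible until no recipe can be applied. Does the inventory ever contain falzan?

Using R8, mirule and rhozin make mardal.
rhozin → falorn (R11).
Using R15, falorn makes yulval.
mardal + yulval → elmyul (R16).
elmyul + yulval → vorzel (R9).
mardal + rhozin + vorzel → arcnex (R12).
Using R6, arcnex and mardal make qorumb.
Using R10, arcnex and qorumb make falzan.

Yes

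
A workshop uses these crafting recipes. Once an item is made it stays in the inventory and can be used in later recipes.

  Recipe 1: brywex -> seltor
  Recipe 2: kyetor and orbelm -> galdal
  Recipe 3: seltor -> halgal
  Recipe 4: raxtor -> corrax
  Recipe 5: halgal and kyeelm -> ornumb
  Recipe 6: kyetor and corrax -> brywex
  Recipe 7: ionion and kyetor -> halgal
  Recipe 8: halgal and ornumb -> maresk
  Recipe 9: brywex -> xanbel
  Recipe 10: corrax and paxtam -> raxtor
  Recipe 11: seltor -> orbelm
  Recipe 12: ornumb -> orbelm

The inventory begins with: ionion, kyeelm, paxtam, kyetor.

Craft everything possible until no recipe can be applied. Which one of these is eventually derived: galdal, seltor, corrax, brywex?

Using Recipe 7, ionion and kyetor make halgal.
Using Recipe 5, halgal and kyeelm make ornumb.
Using Recipe 12, ornumb makes orbelm.
Using Recipe 2, kyetor and orbelm make galdal.
seltor would need brywex (Recipe 1), but brywex is never obtained. corrax would need raxtor (Recipe 4), but raxtor is never obtained. brywex would need kyetor and corrax (Recipe 6), but corrax is never obtained.

galdal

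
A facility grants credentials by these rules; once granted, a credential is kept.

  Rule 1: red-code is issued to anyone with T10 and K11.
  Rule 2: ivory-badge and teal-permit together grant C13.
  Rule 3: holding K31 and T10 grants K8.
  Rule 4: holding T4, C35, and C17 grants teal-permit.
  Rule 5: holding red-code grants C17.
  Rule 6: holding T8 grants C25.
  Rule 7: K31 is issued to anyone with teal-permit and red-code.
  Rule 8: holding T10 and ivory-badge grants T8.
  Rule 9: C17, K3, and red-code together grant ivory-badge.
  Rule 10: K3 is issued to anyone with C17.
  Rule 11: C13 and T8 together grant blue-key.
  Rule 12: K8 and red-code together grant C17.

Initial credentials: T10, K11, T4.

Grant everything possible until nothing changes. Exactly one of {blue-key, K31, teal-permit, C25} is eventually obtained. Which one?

Holding T10 and K11 grants red-code (Rule 1).
Holding red-code grants C17 (Rule 5).
Holding C17 grants K3 (Rule 10).
Holding C17, K3, and red-code grants ivory-badge (Rule 9).
Holding T10 and ivory-badge grants T8 (Rule 8).
Holding T8 grants C25 (Rule 6).
teal-permit would need T4, C35, and C17 (Rule 4), but C35 is never granted. K31 would need teal-permit and red-code (Rule 7), but teal-permit is never granted. blue-key would need C13 and T8 (Rule 11), but C13 is never granted.

C25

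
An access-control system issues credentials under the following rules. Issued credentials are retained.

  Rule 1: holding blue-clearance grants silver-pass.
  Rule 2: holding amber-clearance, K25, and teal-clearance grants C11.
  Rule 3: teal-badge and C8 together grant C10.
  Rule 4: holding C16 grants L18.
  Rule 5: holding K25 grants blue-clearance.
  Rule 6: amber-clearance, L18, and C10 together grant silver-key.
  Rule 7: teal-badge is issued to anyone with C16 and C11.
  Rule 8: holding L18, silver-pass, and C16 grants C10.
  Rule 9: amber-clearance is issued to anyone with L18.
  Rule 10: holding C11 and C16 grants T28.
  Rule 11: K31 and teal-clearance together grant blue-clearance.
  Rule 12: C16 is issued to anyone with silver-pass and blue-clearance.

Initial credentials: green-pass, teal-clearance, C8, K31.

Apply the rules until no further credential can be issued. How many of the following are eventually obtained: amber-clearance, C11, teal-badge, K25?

Holding K31 and teal-clearance grants blue-clearance (Rule 11).
Holding blue-clearance grants silver-pass (Rule 1).
Holding silver-pass and blue-clearance grants C16 (Rule 12).
Holding C16 grants L18 (Rule 4).
Holding L18 grants amber-clearance (Rule 9).
amber-clearance: reached.
C11 would need amber-clearance, K25, and teal-clearance (Rule 2), but K25 is never granted.
teal-badge would need C16 and C11 (Rule 7), but C11 is never granted.
No rule produces K25, and it is not given.
Reached: amber-clearance — 1 of the 4.

1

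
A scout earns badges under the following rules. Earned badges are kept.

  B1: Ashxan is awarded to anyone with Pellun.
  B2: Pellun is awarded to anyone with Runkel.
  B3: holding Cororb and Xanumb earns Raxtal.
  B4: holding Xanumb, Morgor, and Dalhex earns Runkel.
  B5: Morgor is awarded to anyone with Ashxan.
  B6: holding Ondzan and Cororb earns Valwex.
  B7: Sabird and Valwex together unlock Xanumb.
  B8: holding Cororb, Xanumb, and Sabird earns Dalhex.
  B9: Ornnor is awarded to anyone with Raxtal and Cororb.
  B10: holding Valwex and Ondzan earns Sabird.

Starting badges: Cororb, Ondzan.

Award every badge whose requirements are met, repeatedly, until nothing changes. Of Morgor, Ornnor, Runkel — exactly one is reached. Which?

With Ondzan and Cororb, Valwex is earned (B6).
With Valwex and Ondzan, Sabird is earned (B10).
With Sabird and Valwex, Xanumb is earned (B7).
With Cororb and Xanumb, Raxtal is earned (B3).
With Raxtal and Cororb, Ornnor is earned (B9).
Morgor would need Ashxan (B5), but Ashxan is never earned. Runkel would need Xanumb, Morgor, and Dalhex (B4), but Morgor is never earned.

Ornnor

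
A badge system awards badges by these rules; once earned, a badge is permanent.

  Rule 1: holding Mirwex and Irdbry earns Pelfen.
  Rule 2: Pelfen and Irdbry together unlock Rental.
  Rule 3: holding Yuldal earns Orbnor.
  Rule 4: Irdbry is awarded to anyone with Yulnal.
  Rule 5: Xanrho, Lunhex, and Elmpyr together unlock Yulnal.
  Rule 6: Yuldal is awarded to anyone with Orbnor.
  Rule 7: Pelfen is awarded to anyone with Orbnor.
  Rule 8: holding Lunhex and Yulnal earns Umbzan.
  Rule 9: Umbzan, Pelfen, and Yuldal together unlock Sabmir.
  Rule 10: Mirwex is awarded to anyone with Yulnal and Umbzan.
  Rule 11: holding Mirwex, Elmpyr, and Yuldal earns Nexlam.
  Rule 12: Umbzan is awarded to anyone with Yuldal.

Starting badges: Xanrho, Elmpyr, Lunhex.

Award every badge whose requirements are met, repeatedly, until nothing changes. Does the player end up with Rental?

Yes

With Xanrho, Lunhex, and Elmpyr, Yulnal is earned (Rule 5).
With Lunhex and Yulnal, Umbzan is earned (Rule 8).
With Yulnal, Irdbry is earned (Rule 4).
With Yulnal and Umbzan, Mirwex is earned (Rule 10).
With Mirwex and Irdbry, Pelfen is earned (Rule 1).
With Pelfen and Irdbry, Rental is earned (Rule 2).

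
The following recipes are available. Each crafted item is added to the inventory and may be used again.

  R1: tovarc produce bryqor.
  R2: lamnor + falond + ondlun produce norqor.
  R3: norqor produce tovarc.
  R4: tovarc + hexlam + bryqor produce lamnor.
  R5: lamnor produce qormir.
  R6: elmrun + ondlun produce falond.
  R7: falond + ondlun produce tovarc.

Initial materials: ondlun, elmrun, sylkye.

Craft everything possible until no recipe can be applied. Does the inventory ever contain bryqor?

Yes

elmrun + ondlun → falond (R6).
falond + ondlun → tovarc (R7).
Using R1, tovarc makes bryqor.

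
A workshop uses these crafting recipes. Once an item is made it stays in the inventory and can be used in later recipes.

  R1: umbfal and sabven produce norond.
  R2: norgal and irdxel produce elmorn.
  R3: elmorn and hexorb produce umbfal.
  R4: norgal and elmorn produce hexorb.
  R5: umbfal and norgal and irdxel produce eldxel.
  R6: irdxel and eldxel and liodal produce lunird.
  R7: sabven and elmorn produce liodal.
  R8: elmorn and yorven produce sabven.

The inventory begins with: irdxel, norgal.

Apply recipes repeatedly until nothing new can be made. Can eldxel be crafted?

Yes

norgal and irdxel → elmorn (R2).
Using R4, norgal and elmorn make hexorb.
Using R3, elmorn and hexorb make umbfal.
Using R5, umbfal, norgal, and irdxel make eldxel.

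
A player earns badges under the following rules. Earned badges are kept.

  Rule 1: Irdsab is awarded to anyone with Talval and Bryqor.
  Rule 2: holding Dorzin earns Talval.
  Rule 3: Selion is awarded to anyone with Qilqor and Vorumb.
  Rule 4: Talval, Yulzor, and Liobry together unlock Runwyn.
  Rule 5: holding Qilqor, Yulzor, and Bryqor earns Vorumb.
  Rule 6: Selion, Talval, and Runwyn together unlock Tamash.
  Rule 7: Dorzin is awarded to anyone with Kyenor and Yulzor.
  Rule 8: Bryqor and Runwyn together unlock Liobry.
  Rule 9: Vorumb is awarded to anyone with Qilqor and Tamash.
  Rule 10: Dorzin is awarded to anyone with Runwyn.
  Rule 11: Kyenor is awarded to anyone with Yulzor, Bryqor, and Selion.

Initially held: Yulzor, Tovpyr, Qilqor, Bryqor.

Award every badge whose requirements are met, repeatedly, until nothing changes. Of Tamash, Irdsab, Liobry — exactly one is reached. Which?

Irdsab

With Qilqor, Yulzor, and Bryqor, Vorumb is earned (Rule 5).
With Qilqor and Vorumb, Selion is earned (Rule 3).
With Yulzor, Bryqor, and Selion, Kyenor is earned (Rule 11).
With Kyenor and Yulzor, Dorzin is earned (Rule 7).
With Dorzin, Talval is earned (Rule 2).
With Talval and Bryqor, Irdsab is earned (Rule 1).
Tamash would need Selion, Talval, and Runwyn (Rule 6), but Runwyn is never earned. Liobry would need Bryqor and Runwyn (Rule 8), but Runwyn is never earned.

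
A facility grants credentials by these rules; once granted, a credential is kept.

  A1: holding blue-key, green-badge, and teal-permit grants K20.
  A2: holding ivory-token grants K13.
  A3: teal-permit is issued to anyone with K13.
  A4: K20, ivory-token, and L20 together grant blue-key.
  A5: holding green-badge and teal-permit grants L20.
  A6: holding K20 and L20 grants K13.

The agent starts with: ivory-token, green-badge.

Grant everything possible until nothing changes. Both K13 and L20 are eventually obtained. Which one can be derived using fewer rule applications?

K13: Holding ivory-token grants K13 (A2). [1 rule application]
L20: Holding ivory-token grants K13 (A2). Holding K13 grants teal-permit (A3). Holding green-badge and teal-permit grants L20 (A5). [3 rule applications]
K13 needs fewer.

K13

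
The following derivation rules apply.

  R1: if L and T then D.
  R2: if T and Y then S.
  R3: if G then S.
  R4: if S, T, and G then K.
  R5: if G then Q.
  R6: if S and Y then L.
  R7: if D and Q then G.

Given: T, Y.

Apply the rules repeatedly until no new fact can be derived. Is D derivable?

Yes

T and Y hold, so S follows (R2).
From S and Y, R6 gives L.
L and T hold, so D follows (R1).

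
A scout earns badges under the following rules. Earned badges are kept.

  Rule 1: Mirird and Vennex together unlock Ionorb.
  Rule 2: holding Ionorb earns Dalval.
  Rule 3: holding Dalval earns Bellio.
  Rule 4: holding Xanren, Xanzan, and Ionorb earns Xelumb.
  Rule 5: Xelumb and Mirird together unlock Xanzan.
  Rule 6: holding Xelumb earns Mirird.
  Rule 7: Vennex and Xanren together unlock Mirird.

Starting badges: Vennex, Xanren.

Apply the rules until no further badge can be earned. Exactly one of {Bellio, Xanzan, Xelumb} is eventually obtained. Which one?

With Vennex and Xanren, Mirird is earned (Rule 7).
With Mirird and Vennex, Ionorb is earned (Rule 1).
With Ionorb, Dalval is earned (Rule 2).
With Dalval, Bellio is earned (Rule 3).
Xelumb would need Xanren, Xanzan, and Ionorb (Rule 4), but Xanzan is never earned. Xanzan would need Xelumb and Mirird (Rule 5), but Xelumb is never earned.

Bellio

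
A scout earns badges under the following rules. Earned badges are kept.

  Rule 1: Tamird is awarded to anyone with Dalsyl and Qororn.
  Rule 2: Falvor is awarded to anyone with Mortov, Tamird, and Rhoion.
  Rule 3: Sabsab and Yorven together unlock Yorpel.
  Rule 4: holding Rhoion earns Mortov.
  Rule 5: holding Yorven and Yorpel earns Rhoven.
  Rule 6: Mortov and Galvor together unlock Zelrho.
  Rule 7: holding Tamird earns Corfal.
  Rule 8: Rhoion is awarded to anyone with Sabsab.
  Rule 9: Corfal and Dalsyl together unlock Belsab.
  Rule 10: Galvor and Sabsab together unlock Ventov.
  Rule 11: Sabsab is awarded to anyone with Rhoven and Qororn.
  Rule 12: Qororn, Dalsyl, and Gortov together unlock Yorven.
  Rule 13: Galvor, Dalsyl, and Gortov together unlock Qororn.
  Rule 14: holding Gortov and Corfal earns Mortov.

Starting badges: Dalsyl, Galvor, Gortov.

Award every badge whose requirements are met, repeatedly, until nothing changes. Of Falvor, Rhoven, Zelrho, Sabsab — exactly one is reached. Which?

Zelrho

With Galvor, Dalsyl, and Gortov, Qororn is earned (Rule 13).
With Dalsyl and Qororn, Tamird is earned (Rule 1).
With Tamird, Corfal is earned (Rule 7).
With Gortov and Corfal, Mortov is earned (Rule 14).
With Mortov and Galvor, Zelrho is earned (Rule 6).
Sabsab would need Rhoven and Qororn (Rule 11), but Rhoven is never earned. Falvor would need Mortov, Tamird, and Rhoion (Rule 2), but Rhoion is never earned. Rhoven would need Yorven and Yorpel (Rule 5), but Yorpel is never earned.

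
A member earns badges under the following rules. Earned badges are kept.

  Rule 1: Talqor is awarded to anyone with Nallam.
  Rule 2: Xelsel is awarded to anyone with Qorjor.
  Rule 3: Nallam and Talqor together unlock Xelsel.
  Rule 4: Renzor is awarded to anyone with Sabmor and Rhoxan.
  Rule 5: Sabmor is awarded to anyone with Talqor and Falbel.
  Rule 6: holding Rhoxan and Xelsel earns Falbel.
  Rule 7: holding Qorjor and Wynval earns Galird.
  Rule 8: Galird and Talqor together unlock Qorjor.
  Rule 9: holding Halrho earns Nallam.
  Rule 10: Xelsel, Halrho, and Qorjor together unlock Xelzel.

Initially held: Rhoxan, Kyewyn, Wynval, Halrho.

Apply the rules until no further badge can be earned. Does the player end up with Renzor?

Yes

With Halrho, Nallam is earned (Rule 9).
With Nallam, Talqor is earned (Rule 1).
With Nallam and Talqor, Xelsel is earned (Rule 3).
With Rhoxan and Xelsel, Falbel is earned (Rule 6).
With Talqor and Falbel, Sabmor is earned (Rule 5).
With Sabmor and Rhoxan, Renzor is earned (Rule 4).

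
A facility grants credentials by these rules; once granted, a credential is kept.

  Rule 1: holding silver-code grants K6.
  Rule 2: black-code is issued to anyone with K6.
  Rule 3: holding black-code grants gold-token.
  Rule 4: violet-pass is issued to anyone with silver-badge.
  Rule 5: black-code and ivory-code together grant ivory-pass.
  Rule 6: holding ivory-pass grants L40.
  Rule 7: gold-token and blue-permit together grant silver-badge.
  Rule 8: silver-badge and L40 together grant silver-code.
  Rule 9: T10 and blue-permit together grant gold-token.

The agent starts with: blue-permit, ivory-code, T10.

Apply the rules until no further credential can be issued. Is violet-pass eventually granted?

Yes

Holding T10 and blue-permit grants gold-token (Rule 9).
Holding gold-token and blue-permit grants silver-badge (Rule 7).
Holding silver-badge grants violet-pass (Rule 4).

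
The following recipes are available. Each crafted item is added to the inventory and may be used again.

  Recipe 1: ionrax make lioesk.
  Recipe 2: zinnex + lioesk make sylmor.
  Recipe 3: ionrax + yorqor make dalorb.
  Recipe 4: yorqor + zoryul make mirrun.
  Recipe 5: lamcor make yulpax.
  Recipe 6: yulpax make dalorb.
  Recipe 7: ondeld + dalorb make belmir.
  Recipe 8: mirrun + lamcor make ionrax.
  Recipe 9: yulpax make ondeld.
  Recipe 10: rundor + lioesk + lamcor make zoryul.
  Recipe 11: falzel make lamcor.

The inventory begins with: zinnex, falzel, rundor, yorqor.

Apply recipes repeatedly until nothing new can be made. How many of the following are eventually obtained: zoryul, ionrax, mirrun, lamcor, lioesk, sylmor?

1

falzel → lamcor (Recipe 11).
zoryul would need rundor, lioesk, and lamcor (Recipe 10), but lioesk is never obtained.
ionrax would need mirrun and lamcor (Recipe 8), but mirrun is never obtained.
mirrun would need yorqor and zoryul (Recipe 4), but zoryul is never obtained.
lamcor: reached.
lioesk would need ionrax (Recipe 1), but ionrax is never obtained.
sylmor would need zinnex and lioesk (Recipe 2), but lioesk is never obtained.
Reached: lamcor — 1 of the 6.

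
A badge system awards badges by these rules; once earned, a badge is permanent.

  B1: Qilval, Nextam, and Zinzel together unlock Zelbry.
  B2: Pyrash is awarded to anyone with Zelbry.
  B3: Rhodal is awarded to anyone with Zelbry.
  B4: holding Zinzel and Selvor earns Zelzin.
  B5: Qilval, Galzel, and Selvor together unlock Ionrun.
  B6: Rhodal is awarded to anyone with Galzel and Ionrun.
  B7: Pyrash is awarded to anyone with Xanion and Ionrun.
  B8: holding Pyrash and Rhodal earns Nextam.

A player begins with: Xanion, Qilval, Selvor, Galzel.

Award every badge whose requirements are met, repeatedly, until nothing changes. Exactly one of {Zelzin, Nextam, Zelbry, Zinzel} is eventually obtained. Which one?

Nextam

With Qilval, Galzel, and Selvor, Ionrun is earned (B5).
With Xanion and Ionrun, Pyrash is earned (B7).
With Galzel and Ionrun, Rhodal is earned (B6).
With Pyrash and Rhodal, Nextam is earned (B8).
No rule produces Zinzel, and it is not given. Zelbry would need Qilval, Nextam, and Zinzel (B1), but Zinzel is never earned. Zelzin would need Zinzel and Selvor (B4), but Zinzel is never earned.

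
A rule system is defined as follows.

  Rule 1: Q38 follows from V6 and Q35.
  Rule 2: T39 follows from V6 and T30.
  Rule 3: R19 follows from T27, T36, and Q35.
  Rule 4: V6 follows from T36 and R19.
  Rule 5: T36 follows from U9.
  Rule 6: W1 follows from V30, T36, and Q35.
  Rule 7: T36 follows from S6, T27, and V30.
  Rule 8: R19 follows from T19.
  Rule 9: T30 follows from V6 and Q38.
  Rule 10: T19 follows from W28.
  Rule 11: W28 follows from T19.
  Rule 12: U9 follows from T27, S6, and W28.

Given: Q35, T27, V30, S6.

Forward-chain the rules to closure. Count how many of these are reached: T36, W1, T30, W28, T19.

3

From S6, T27, and V30, Rule 7 gives T36.
T27, T36, and Q35 hold, so R19 follows (Rule 3).
V30, T36, and Q35 hold, so W1 follows (Rule 6).
From T36 and R19, Rule 4 gives V6.
From V6 and Q35, Rule 1 gives Q38.
V6 and Q38 hold, so T30 follows (Rule 9).
T36: reached.
W1: reached.
T30: reached.
W28 would need T19 (Rule 11), but T19 is never established.
T19 would need W28 (Rule 10), but W28 is never established.
Reached: T36, W1, and T30 — 3 of the 5.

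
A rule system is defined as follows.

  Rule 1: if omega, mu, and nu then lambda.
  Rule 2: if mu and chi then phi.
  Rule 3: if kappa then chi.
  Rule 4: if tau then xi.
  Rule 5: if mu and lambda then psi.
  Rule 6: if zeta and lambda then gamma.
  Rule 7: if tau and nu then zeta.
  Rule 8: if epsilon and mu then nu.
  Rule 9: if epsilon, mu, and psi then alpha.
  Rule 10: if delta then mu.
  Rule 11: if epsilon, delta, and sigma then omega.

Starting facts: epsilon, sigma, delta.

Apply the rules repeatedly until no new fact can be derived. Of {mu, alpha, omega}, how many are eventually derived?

From delta, Rule 10 gives mu.
epsilon, delta, and sigma hold, so omega follows (Rule 11).
From epsilon and mu, Rule 8 gives nu.
omega, mu, and nu hold, so lambda follows (Rule 1).
mu and lambda hold, so psi follows (Rule 5).
epsilon, mu, and psi hold, so alpha follows (Rule 9).
mu: reached.
alpha: reached.
omega: reached.
All 3 are reached.

3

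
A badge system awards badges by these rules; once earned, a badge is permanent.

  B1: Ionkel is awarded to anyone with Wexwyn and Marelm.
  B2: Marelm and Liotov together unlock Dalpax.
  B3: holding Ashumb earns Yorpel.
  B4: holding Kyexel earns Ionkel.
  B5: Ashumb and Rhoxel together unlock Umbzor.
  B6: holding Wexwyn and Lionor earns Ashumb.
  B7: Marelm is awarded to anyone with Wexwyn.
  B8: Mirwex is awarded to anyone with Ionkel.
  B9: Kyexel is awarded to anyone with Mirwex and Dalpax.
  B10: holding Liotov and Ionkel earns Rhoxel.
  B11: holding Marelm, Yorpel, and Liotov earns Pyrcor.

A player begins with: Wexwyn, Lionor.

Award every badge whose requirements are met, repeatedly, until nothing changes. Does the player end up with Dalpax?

Dalpax would need Marelm and Liotov (B2), but Liotov is never earned.

No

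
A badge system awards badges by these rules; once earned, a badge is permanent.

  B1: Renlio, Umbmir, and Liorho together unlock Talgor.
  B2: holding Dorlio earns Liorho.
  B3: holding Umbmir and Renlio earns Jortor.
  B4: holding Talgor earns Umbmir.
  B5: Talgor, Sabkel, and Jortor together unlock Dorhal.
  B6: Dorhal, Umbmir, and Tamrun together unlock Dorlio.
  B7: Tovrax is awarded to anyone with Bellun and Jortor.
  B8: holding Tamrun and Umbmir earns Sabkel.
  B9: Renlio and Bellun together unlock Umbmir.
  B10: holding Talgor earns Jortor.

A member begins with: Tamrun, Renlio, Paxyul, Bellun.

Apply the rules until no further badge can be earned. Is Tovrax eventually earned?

Yes

With Renlio and Bellun, Umbmir is earned (B9).
With Umbmir and Renlio, Jortor is earned (B3).
With Bellun and Jortor, Tovrax is earned (B7).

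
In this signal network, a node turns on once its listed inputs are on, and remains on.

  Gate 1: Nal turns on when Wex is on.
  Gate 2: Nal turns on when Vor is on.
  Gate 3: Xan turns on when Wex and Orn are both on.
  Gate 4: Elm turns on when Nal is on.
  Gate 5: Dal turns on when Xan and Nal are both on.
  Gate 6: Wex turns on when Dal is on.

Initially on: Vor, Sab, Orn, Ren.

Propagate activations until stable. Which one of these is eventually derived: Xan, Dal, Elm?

Elm

Vor is on, so Nal turns on (Gate 2).
Gate 4: Nal on → Elm on.
Xan would need Wex and Orn (Gate 3), but Wex never turns on. Dal would need Xan and Nal (Gate 5), but Xan never turns on.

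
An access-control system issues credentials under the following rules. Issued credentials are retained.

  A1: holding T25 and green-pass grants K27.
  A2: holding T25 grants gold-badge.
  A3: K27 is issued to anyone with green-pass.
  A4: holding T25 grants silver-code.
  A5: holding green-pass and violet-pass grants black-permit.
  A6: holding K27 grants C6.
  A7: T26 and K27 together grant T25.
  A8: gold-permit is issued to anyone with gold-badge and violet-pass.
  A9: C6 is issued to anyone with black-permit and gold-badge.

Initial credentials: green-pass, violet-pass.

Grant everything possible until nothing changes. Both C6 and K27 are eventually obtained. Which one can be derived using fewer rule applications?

K27

K27: Holding green-pass grants K27 (A3). [1 rule application]
C6: Holding green-pass grants K27 (A3). Holding K27 grants C6 (A6). [2 rule applications]
K27 needs fewer.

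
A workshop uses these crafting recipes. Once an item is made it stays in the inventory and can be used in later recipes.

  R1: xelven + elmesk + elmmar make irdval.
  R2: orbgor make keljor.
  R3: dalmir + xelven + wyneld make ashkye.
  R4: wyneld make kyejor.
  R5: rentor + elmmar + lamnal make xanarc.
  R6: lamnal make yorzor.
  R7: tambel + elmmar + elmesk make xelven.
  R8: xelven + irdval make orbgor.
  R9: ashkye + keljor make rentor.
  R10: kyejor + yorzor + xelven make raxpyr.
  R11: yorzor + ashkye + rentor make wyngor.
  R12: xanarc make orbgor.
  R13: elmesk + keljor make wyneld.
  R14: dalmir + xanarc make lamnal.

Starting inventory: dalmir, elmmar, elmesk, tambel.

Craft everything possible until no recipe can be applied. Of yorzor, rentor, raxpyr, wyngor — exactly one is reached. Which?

rentor

tambel + elmmar + elmesk → xelven (R7).
Using R1, xelven, elmesk, and elmmar make irdval.
xelven + irdval → orbgor (R8).
Using R2, orbgor makes keljor.
Using R13, elmesk and keljor make wyneld.
dalmir + xelven + wyneld → ashkye (R3).
Using R9, ashkye and keljor make rentor.
raxpyr would need kyejor, yorzor, and xelven (R10), but yorzor is never obtained. yorzor would need lamnal (R6), but lamnal is never obtained. wyngor would need yorzor, ashkye, and rentor (R11), but yorzor is never obtained.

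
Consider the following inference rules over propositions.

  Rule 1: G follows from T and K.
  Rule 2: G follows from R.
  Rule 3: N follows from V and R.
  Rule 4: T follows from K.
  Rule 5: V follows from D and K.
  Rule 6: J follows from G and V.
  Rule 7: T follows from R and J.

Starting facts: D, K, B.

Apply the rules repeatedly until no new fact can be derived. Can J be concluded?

D and K hold, so V follows (Rule 5).
K holds, so T follows (Rule 4).
T and K hold, so G follows (Rule 1).
G and V hold, so J follows (Rule 6).

Yes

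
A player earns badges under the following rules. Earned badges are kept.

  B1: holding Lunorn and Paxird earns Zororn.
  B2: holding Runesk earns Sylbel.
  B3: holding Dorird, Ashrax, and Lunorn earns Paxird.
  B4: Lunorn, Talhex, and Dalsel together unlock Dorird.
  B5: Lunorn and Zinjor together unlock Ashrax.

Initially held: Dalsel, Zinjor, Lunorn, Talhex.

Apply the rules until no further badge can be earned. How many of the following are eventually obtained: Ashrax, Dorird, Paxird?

With Lunorn and Zinjor, Ashrax is earned (B5).
With Lunorn, Talhex, and Dalsel, Dorird is earned (B4).
With Dorird, Ashrax, and Lunorn, Paxird is earned (B3).
Ashrax: reached.
Dorird: reached.
Paxird: reached.
All 3 are reached.

3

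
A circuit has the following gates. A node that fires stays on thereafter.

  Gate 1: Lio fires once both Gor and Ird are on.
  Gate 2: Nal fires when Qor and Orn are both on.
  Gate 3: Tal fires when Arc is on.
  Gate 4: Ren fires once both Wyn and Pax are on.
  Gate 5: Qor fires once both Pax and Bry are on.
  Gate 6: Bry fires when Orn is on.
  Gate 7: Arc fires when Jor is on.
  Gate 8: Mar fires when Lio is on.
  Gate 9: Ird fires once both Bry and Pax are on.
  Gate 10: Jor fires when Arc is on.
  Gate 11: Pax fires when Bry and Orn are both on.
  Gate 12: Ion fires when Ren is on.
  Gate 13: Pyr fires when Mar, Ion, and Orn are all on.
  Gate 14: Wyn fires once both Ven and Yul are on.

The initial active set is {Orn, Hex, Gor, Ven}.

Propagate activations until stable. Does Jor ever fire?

No

Jor would need Arc (Gate 10), but Arc never turns on.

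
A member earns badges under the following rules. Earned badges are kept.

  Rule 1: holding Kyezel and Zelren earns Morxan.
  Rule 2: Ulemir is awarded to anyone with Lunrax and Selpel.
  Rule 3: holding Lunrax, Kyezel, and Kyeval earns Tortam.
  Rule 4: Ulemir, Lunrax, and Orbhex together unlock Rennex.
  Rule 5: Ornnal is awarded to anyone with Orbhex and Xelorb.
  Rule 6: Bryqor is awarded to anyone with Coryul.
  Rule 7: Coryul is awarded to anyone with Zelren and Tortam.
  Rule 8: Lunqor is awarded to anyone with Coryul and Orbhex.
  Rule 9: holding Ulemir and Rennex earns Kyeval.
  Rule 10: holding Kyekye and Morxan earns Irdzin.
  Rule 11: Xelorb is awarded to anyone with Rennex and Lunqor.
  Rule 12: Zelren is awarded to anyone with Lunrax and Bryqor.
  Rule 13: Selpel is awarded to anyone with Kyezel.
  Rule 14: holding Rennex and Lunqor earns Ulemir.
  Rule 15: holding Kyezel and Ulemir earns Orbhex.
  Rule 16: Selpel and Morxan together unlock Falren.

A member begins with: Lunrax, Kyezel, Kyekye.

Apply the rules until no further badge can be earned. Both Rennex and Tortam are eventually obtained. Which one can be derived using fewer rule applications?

Rennex: With Kyezel, Selpel is earned (Rule 13). With Lunrax and Selpel, Ulemir is earned (Rule 2). With Kyezel and Ulemir, Orbhex is earned (Rule 15). With Ulemir, Lunrax, and Orbhex, Rennex is earned (Rule 4). [4 rule applications]
Tortam: With Kyezel, Selpel is earned (Rule 13). With Lunrax and Selpel, Ulemir is earned (Rule 2). With Kyezel and Ulemir, Orbhex is earned (Rule 15). With Ulemir, Lunrax, and Orbhex, Rennex is earned (Rule 4). With Ulemir and Rennex, Kyeval is earned (Rule 9). With Lunrax, Kyezel, and Kyeval, Tortam is earned (Rule 3). [6 rule applications]
Rennex needs fewer.

Rennex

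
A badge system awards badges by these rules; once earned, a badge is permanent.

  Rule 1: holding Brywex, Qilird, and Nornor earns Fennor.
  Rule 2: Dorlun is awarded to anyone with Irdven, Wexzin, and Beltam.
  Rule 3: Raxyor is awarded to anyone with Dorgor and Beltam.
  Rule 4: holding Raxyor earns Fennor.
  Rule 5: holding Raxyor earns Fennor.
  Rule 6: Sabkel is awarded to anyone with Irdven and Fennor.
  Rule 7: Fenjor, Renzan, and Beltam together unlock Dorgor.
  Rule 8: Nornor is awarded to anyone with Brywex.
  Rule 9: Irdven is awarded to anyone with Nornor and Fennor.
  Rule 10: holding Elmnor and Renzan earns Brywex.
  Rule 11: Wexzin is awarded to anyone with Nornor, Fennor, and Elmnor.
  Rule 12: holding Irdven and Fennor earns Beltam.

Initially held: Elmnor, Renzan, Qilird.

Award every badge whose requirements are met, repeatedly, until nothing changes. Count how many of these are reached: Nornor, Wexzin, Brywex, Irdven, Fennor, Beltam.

6

With Elmnor and Renzan, Brywex is earned (Rule 10).
With Brywex, Nornor is earned (Rule 8).
With Brywex, Qilird, and Nornor, Fennor is earned (Rule 1).
With Nornor, Fennor, and Elmnor, Wexzin is earned (Rule 11).
With Nornor and Fennor, Irdven is earned (Rule 9).
With Irdven and Fennor, Beltam is earned (Rule 12).
Nornor: reached.
Wexzin: reached.
Brywex: reached.
Irdven: reached.
Fennor: reached.
Beltam: reached.
All 6 are reached.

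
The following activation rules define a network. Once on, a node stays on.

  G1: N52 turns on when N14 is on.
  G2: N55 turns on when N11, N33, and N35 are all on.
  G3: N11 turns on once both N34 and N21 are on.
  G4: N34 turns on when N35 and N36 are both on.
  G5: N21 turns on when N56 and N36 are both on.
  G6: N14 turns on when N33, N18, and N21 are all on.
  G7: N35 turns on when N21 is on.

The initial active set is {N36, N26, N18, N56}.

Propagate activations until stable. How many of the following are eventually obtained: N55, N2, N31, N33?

N55 would need N11, N33, and N35 (G2), but N33 never turns on.
No rule produces N2, and it is not given.
No rule produces N31, and it is not given.
No rule produces N33, and it is not given.
None of the 4 are reached.

0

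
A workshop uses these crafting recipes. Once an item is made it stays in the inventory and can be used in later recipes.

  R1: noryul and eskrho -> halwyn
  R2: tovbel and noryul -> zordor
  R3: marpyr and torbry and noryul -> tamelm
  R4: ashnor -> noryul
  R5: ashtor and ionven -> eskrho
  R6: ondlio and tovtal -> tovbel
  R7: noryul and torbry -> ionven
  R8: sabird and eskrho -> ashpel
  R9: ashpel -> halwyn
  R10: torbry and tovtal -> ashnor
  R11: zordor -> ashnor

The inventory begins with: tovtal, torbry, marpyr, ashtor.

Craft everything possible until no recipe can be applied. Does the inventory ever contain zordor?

zordor would need tovbel and noryul (R2), but tovbel is never obtained.

No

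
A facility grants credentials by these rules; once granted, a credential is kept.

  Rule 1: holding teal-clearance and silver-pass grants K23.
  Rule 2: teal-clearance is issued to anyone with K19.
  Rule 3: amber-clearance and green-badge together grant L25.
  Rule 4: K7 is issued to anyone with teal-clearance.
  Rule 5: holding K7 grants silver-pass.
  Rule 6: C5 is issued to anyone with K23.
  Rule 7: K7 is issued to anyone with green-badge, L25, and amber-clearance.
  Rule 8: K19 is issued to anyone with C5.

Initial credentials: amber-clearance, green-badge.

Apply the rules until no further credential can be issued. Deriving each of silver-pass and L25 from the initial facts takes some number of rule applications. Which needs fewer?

L25

L25: Holding amber-clearance and green-badge grants L25 (Rule 3). [1 rule application]
silver-pass: Holding amber-clearance and green-badge grants L25 (Rule 3). Holding green-badge, L25, and amber-clearance grants K7 (Rule 7). Holding K7 grants silver-pass (Rule 5). [3 rule applications]
L25 needs fewer.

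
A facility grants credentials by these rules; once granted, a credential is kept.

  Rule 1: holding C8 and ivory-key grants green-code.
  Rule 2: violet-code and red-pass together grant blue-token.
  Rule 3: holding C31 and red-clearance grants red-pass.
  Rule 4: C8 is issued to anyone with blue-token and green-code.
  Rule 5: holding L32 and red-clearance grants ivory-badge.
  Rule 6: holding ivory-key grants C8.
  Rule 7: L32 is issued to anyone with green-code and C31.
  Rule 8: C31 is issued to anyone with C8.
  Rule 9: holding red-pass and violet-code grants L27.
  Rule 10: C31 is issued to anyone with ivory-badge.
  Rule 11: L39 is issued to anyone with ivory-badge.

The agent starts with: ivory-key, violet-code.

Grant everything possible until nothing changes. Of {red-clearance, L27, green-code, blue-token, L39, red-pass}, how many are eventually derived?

Holding ivory-key grants C8 (Rule 6).
Holding C8 and ivory-key grants green-code (Rule 1).
No rule produces red-clearance, and it is not given.
L27 would need red-pass and violet-code (Rule 9), but red-pass is never granted.
green-code: reached.
blue-token would need violet-code and red-pass (Rule 2), but red-pass is never granted.
L39 would need ivory-badge (Rule 11), but ivory-badge is never granted.
red-pass would need C31 and red-clearance (Rule 3), but red-clearance is never granted.
Reached: green-code — 1 of the 6.

1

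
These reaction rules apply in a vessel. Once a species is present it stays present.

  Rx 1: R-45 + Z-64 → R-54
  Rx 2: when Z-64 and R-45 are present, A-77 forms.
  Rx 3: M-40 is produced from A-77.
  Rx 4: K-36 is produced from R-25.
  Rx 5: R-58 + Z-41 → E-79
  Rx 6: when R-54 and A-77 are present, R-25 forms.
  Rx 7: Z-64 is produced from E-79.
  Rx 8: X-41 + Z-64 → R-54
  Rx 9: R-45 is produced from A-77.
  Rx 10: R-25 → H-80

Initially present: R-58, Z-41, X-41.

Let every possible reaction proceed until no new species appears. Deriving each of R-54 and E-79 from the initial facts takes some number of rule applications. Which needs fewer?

E-79: R-58 and Z-41 present → E-79 forms (Rx 5). [1 rule application]
R-54: R-58 and Z-41 present → E-79 forms (Rx 5). E-79 present → Z-64 forms (Rx 7). X-41 and Z-64 present → R-54 forms (Rx 8). [3 rule applications]
E-79 needs fewer.

E-79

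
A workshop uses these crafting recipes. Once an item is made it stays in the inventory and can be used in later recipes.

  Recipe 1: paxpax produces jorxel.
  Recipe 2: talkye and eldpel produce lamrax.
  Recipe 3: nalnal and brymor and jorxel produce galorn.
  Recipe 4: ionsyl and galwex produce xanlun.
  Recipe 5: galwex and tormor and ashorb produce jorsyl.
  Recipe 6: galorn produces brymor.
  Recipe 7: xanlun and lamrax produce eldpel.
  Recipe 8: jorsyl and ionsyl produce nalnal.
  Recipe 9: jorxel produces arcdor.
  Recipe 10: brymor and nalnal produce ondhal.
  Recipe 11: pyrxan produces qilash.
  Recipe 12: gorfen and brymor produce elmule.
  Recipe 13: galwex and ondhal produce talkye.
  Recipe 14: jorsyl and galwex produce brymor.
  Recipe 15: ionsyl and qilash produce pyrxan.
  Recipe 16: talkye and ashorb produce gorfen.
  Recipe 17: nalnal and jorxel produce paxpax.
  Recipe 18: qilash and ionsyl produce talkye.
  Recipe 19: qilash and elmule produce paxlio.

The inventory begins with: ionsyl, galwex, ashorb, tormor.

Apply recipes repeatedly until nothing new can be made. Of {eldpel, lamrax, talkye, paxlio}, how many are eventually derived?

1

Using Recipe 5, galwex, tormor, and ashorb make jorsyl.
jorsyl and ionsyl → nalnal (Recipe 8).
jorsyl and galwex → brymor (Recipe 14).
Using Recipe 10, brymor and nalnal make ondhal.
Using Recipe 13, galwex and ondhal make talkye.
eldpel would need xanlun and lamrax (Recipe 7), but lamrax is never obtained.
lamrax would need talkye and eldpel (Recipe 2), but eldpel is never obtained.
talkye: reached.
paxlio would need qilash and elmule (Recipe 19), but qilash is never obtained.
Reached: talkye — 1 of the 4.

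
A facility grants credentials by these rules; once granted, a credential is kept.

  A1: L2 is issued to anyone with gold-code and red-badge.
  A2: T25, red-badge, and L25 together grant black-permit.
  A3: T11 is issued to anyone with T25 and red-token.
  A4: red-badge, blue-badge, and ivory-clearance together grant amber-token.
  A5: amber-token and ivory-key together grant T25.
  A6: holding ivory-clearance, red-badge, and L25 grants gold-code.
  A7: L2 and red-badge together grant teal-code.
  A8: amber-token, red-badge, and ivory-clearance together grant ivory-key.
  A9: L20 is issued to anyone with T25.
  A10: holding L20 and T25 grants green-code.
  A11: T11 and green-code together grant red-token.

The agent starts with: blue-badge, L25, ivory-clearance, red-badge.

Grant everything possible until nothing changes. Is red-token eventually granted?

red-token would need T11 and green-code (A11), but T11 is never granted.

No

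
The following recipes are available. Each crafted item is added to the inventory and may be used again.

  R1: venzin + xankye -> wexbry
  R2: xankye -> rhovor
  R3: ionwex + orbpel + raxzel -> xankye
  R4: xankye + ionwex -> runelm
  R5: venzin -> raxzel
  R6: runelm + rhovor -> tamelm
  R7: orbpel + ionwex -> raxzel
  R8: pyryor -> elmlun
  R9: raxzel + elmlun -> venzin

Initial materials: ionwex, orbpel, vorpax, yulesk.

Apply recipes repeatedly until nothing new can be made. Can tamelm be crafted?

orbpel + ionwex -> raxzel (R7).
ionwex + orbpel + raxzel -> xankye (R3).
Using R4, xankye and ionwex make runelm.
Using R2, xankye makes rhovor.
Using R6, runelm and rhovor make tamelm.

Yes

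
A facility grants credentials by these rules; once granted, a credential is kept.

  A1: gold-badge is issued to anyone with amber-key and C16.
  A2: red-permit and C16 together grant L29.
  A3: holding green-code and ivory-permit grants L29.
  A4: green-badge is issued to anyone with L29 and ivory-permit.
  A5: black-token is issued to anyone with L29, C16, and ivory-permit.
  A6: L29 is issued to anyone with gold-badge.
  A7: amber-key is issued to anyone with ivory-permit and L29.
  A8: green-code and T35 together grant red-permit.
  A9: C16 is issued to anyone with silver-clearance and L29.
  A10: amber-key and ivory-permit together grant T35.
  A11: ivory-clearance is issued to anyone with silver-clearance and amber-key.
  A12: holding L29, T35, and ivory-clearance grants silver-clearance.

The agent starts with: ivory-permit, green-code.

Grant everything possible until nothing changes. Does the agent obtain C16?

C16 would need silver-clearance and L29 (A9), but silver-clearance is never granted.

No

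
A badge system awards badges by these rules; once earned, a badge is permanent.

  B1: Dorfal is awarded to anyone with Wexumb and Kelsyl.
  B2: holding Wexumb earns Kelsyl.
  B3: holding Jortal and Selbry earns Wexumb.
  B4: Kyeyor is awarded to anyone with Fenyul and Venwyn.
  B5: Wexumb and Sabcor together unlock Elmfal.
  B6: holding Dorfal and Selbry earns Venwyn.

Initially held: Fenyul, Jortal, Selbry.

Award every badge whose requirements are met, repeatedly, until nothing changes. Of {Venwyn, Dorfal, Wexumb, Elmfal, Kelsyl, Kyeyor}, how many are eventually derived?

5

With Jortal and Selbry, Wexumb is earned (B3).
With Wexumb, Kelsyl is earned (B2).
With Wexumb and Kelsyl, Dorfal is earned (B1).
With Dorfal and Selbry, Venwyn is earned (B6).
With Fenyul and Venwyn, Kyeyor is earned (B4).
Venwyn: reached.
Dorfal: reached.
Wexumb: reached.
Elmfal would need Wexumb and Sabcor (B5), but Sabcor is never earned.
Kelsyl: reached.
Kyeyor: reached.
Reached: Venwyn, Dorfal, Wexumb, Kelsyl, and Kyeyor — 5 of the 6.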